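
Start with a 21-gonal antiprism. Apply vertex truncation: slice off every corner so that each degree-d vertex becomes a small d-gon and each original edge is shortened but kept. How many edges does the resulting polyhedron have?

252

The base solid has V = 42, E = 84, F = 44.
Truncation replaces each original edge-end by a new vertex, so V′ = 2E = 168.
Each original edge survives, and each old vertex of degree d contributes d new edges; summing degrees gives Σd = 2E, so E′ = E + 2E = 3E = 252.
Each original face survives and each original vertex becomes one new face: F′ = F + V = 86.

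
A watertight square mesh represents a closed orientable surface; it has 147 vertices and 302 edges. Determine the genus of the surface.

Every face is a square and each edge borders two faces, so 4F = 2·302, giving F = 151.
χ = V − E + F = 147 − 302 + 151 = -4.
For a closed orientable surface χ = 2 − 2g, so g = (2 − (-4))/2 = 3.

3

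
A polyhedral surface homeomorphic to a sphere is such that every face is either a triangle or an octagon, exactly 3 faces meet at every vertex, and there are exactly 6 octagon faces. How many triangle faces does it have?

8

Let x be the number of triangles; then F = 6 + x.
Edge–face incidences: 2E = 8·6 + 3·x = 48 + 3x.
Every vertex has degree 3, so 3V = 2E.
Euler: V − E + F = 2 ⇒ (2E)/3 − E + (6 + x) = 2.
Multiply by 6: 2·(2E) − 3·(2E) + 6·(6 + x) = 12, i.e. 36 + 6x − (48 + 3x) = 12.
Collecting terms: 3x − 12 = 12, so 3x = 24, so x = 8.
Then 2E = 48 + 3·8 = 72, so E = 36, V = 2E/3 = 24, F = 6 + 8 = 14.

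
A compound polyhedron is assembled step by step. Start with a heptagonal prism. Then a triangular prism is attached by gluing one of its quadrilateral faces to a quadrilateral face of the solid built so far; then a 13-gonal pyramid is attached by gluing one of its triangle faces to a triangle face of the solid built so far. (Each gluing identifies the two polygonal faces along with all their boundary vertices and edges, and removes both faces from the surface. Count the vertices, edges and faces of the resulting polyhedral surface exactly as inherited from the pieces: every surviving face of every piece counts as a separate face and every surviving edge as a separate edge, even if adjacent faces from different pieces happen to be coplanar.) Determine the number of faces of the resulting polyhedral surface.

24

A heptagonal prism: V=14, E=21, F=9.
Attach a triangular prism (V=6, E=9, F=5) along a 4-gon: merge 4 vertices and 4 edges, delete both glued faces → V=16, E=26, F=12.
Attach a 13-gonal pyramid (V=14, E=26, F=14) along a 3-gon: merge 3 vertices and 3 edges, delete both glued faces → V=27, E=49, F=24.
Check: V − E + F = 27 − 49 + 24 = 2.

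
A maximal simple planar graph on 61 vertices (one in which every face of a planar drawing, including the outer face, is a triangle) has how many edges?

In a plane triangulation 3F = 2E and V − E + F = 2, so E = 3V − 6 = 3·61 − 6 = 177.

177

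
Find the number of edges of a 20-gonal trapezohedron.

80

The n-trapezohedron (dual of the n-antiprism) has V = 2·20 + 2 = 42, E = 4·20 = 80, F = 2·20 = 40.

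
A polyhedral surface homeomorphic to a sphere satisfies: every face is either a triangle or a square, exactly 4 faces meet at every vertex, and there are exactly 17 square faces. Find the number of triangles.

Let x be the number of triangles; then F = 17 + x.
Edge–face incidences: 2E = 4·17 + 3·x = 68 + 3x.
Every vertex has degree 4, so 4V = 2E.
Euler: V − E + F = 2 ⇒ (2E)/4 − E + (17 + x) = 2.
Multiply by 8: 2·(2E) − 4·(2E) + 8·(17 + x) = 16, i.e. 136 + 8x − 2·(68 + 3x) = 16.
Collecting terms: 2x = 16, so x = 8.
Then 2E = 68 + 3·8 = 92, so E = 46, V = 2E/4 = 23, F = 17 + 8 = 25.

8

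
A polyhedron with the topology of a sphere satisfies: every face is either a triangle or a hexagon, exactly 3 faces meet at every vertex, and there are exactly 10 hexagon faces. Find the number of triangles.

Let x be the number of triangles; then F = 10 + x.
Edge–face incidences: 2E = 6·10 + 3·x = 60 + 3x.
Every vertex has degree 3, so 3V = 2E.
Euler: V − E + F = 2 ⇒ (2E)/3 − E + (10 + x) = 2.
Multiply by 6: 2·(2E) − 3·(2E) + 6·(10 + x) = 12, i.e. 60 + 6x − (60 + 3x) = 12.
Collecting terms: 3x = 12, so x = 4.
Then 2E = 60 + 3·4 = 72, so E = 36, V = 2E/3 = 24, F = 10 + 4 = 14.

4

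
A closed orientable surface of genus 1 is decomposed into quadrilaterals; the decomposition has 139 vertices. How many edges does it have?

χ = 2 − 2·1 = 0, and every face is a square so 4F = 2E.
V − E + F = 0 with E = 4F/2 gives 139 − (4/2 − 1)·F = 0, so F = 139 and E = 278.

278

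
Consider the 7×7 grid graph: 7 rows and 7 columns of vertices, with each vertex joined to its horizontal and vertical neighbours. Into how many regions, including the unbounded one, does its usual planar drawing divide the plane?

37

The grid has V = 7·7 = 49 vertices and E = 7·6 + 7·6 = 84 edges.
F = 2 − V + E = 2 − 49 + 84 = 37.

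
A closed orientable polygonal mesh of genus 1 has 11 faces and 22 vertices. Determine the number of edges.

33

For a closed orientable surface of genus 1, χ = 2 − 2·1 = 0.
E = V + F − (0) = 22 + 11 − (0) = 33.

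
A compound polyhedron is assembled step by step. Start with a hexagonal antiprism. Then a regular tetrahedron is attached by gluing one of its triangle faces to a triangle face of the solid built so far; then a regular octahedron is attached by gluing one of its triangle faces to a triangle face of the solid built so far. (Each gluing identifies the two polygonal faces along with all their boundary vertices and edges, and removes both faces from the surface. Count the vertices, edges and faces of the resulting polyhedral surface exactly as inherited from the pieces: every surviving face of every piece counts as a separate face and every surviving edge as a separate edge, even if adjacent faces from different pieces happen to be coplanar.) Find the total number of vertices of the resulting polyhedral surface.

A hexagonal antiprism: V=12, E=24, F=14.
Attach a regular tetrahedron (V=4, E=6, F=4) along a 3-gon: merge 3 vertices and 3 edges, delete both glued faces → V=13, E=27, F=16.
Attach a regular octahedron (V=6, E=12, F=8) along a 3-gon: merge 3 vertices and 3 edges, delete both glued faces → V=16, E=36, F=22.
Check: V − E + F = 16 − 36 + 22 = 2.

16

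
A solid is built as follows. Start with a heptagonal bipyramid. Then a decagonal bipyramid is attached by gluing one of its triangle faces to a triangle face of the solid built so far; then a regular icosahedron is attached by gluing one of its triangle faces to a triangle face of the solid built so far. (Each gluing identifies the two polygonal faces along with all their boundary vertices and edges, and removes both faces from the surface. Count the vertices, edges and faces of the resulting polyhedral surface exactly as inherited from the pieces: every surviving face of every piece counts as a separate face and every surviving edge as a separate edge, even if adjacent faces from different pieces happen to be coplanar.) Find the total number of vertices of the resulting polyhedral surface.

27

A heptagonal bipyramid: V=9, E=21, F=14.
Attach a decagonal bipyramid (V=12, E=30, F=20) along a 3-gon: merge 3 vertices and 3 edges, delete both glued faces → V=18, E=48, F=32.
Attach a regular icosahedron (V=12, E=30, F=20) along a 3-gon: merge 3 vertices and 3 edges, delete both glued faces → V=27, E=75, F=50.
Check: V − E + F = 27 − 75 + 50 = 2.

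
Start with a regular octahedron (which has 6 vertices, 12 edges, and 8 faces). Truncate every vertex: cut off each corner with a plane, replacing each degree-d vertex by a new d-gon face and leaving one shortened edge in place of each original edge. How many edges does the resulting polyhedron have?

36

Truncation replaces each original edge-end by a new vertex, so V′ = 2E = 24.
Each original edge survives, and each old vertex of degree d contributes d new edges; summing degrees gives Σd = 2E, so E′ = E + 2E = 3E = 36.
Each original face survives and each original vertex becomes one new face: F′ = F + V = 14.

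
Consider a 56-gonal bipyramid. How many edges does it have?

A bipyramid over an n-gon has 2n triangular faces and n + 2 vertices: V = 56 + 2 = 58, E = 3·56 = 168, F = 2·56 = 112.
Check: V − E + F = 58 − 168 + 112 = 2.

168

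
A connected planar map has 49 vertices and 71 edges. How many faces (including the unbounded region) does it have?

24

Euler's formula for a connected plane graph: V − E + F = 2, so F = 2 − 49 + 71 = 24.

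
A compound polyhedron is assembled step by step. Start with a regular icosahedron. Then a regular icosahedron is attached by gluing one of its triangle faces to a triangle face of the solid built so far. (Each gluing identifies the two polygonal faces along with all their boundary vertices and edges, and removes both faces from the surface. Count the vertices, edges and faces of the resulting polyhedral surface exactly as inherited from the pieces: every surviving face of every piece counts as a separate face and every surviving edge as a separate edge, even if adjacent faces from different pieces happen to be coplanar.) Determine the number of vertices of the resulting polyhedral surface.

21

A regular icosahedron: V=12, E=30, F=20.
Attach a regular icosahedron (V=12, E=30, F=20) along a 3-gon: merge 3 vertices and 3 edges, delete both glued faces → V=21, E=57, F=38.
Check: V − E + F = 21 − 57 + 38 = 2.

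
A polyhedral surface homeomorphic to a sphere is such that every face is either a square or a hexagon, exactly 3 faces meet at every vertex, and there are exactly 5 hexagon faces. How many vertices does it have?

18

Let x be the number of squares; then F = 5 + x.
Edge–face incidences: 2E = 6·5 + 4·x = 30 + 4x.
Every vertex has degree 3, so 3V = 2E.
Euler: V − E + F = 2 ⇒ (2E)/3 − E + (5 + x) = 2.
Multiply by 6: 2·(2E) − 3·(2E) + 6·(5 + x) = 12, i.e. 30 + 6x − (30 + 4x) = 12.
Collecting terms: 2x = 12, so x = 6.
Then 2E = 30 + 4·6 = 54, so E = 27, V = 2E/3 = 18, F = 5 + 6 = 11.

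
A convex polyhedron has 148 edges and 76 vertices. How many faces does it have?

74

Here V − E + F = 2.
F = 2 − V + E = 2 − 76 + 148 = 74.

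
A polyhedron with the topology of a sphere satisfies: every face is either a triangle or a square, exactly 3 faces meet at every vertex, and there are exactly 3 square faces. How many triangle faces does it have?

Let x be the number of triangles; then F = 3 + x.
Edge–face incidences: 2E = 4·3 + 3·x = 12 + 3x.
Every vertex has degree 3, so 3V = 2E.
Euler: V − E + F = 2 ⇒ (2E)/3 − E + (3 + x) = 2.
Multiply by 6: 2·(2E) − 3·(2E) + 6·(3 + x) = 12, i.e. 18 + 6x − (12 + 3x) = 12.
Collecting terms: 3x + 6 = 12, so 3x = 6, so x = 2.
Then 2E = 12 + 3·2 = 18, so E = 9, V = 2E/3 = 6, F = 3 + 2 = 5.

2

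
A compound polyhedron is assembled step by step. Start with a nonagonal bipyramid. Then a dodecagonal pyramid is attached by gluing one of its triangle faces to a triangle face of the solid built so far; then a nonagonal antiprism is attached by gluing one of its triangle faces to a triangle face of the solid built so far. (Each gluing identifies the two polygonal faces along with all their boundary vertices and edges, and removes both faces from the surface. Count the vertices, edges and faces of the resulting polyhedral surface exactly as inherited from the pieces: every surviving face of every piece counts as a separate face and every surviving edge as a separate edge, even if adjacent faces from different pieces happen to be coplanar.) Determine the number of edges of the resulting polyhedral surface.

A nonagonal bipyramid: V=11, E=27, F=18.
Attach a dodecagonal pyramid (V=13, E=24, F=13) along a 3-gon: merge 3 vertices and 3 edges, delete both glued faces → V=21, E=48, F=29.
Attach a nonagonal antiprism (V=18, E=36, F=20) along a 3-gon: merge 3 vertices and 3 edges, delete both glued faces → V=36, E=81, F=47.
Check: V − E + F = 36 − 81 + 47 = 2.

81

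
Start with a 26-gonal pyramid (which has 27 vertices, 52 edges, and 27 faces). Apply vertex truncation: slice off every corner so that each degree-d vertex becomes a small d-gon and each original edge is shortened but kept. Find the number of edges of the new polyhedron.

156

Truncation replaces each original edge-end by a new vertex, so V′ = 2E = 104.
Each original edge survives, and each old vertex of degree d contributes d new edges; summing degrees gives Σd = 2E, so E′ = E + 2E = 3E = 156.
Each original face survives and each original vertex becomes one new face: F′ = F + V = 54.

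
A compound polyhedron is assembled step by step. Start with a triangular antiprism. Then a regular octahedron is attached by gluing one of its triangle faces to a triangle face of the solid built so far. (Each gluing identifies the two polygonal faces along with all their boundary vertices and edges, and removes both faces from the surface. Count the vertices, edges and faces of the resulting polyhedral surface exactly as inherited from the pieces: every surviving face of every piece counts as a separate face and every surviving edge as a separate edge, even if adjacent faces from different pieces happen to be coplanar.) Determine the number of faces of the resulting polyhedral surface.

14

A triangular antiprism: V=6, E=12, F=8.
Attach a regular octahedron (V=6, E=12, F=8) along a 3-gon: merge 3 vertices and 3 edges, delete both glued faces → V=9, E=21, F=14.
Check: V − E + F = 9 − 21 + 14 = 2.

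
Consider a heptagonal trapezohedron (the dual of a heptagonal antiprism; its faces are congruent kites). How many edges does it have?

28

The n-trapezohedron (dual of the n-antiprism) has V = 2·7 + 2 = 16, E = 4·7 = 28, F = 2·7 = 14.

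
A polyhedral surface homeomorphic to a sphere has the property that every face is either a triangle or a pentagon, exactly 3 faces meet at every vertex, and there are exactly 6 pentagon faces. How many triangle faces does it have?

Let x be the number of triangles; then F = 6 + x.
Edge–face incidences: 2E = 5·6 + 3·x = 30 + 3x.
Every vertex has degree 3, so 3V = 2E.
Euler: V − E + F = 2 ⇒ (2E)/3 − E + (6 + x) = 2.
Multiply by 6: 2·(2E) − 3·(2E) + 6·(6 + x) = 12, i.e. 36 + 6x − (30 + 3x) = 12.
Collecting terms: 3x + 6 = 12, so 3x = 6, so x = 2.
Then 2E = 30 + 3·2 = 36, so E = 18, V = 2E/3 = 12, F = 6 + 2 = 8.

2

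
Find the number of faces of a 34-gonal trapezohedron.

The n-trapezohedron (dual of the n-antiprism) has V = 2·34 + 2 = 70, E = 4·34 = 136, F = 2·34 = 68.
Check: V − E + F = 70 − 136 + 68 = 2.

68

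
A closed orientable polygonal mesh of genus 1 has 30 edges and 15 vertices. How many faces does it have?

For a closed orientable surface of genus 1, χ = 2 − 2·1 = 0.
F = 0 − V + E = 0 − 15 + 30 = 15.

15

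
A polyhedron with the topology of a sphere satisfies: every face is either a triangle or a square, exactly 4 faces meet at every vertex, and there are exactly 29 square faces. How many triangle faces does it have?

Let x be the number of triangles; then F = 29 + x.
Edge–face incidences: 2E = 4·29 + 3·x = 116 + 3x.
Every vertex has degree 4, so 4V = 2E.
Euler: V − E + F = 2 ⇒ (2E)/4 − E + (29 + x) = 2.
Multiply by 8: 2·(2E) − 4·(2E) + 8·(29 + x) = 16, i.e. 232 + 8x − 2·(116 + 3x) = 16.
Collecting terms: 2x = 16, so x = 8.
Then 2E = 116 + 3·8 = 140, so E = 70, V = 2E/4 = 35, F = 29 + 8 = 37.

8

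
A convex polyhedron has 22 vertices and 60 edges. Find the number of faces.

Here V − E + F = 2.
F = 2 − V + E = 2 − 22 + 60 = 40.

40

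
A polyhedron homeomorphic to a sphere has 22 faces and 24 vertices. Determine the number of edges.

Here V − E + F = 2.
E = V + F − (2) = 24 + 22 − (2) = 44.

44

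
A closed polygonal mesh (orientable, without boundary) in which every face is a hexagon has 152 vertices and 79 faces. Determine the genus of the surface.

4

Every face is a hexagon, so 2E = 6·79 = 474, giving E = 237.
χ = V − E + F = 152 − 237 + 79 = -6.
For a closed orientable surface χ = 2 − 2g, so g = (2 − (-6))/2 = 4.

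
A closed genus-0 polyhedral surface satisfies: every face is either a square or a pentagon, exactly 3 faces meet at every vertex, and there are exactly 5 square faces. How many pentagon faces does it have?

Let x be the number of pentagons; then F = 5 + x.
Edge–face incidences: 2E = 4·5 + 5·x = 20 + 5x.
Every vertex has degree 3, so 3V = 2E.
Euler: V − E + F = 2 ⇒ (2E)/3 − E + (5 + x) = 2.
Multiply by 6: 2·(2E) − 3·(2E) + 6·(5 + x) = 12, i.e. 30 + 6x − (20 + 5x) = 12.
Collecting terms: x + 10 = 12, so x = 2.
Then 2E = 20 + 5·2 = 30, so E = 15, V = 2E/3 = 10, F = 5 + 2 = 7.

2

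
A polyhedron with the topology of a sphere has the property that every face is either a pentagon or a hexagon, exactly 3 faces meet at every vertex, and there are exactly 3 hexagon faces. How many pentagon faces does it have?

12

Let x be the number of pentagons; then F = 3 + x.
Edge–face incidences: 2E = 6·3 + 5·x = 18 + 5x.
Every vertex has degree 3, so 3V = 2E.
Euler: V − E + F = 2 ⇒ (2E)/3 − E + (3 + x) = 2.
Multiply by 6: 2·(2E) − 3·(2E) + 6·(3 + x) = 12, i.e. 18 + 6x − (18 + 5x) = 12.
Collecting terms: x = 12.
Then 2E = 18 + 5·12 = 78, so E = 39, V = 2E/3 = 26, F = 3 + 12 = 15.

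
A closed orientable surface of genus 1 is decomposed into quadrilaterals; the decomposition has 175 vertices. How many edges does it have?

χ = 2 − 2·1 = 0, and every face is a square so 4F = 2E.
V − E + F = 0 with E = 4F/2 gives 175 − (4/2 − 1)·F = 0, so F = 175 and E = 350.

350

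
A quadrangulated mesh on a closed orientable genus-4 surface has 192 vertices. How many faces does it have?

χ = 2 − 2·4 = -6, and every face is a square so 4F = 2E.
V − E + F = -6 with E = 4F/2 gives 192 − (4/2 − 1)·F = -6, so F = 198 and E = 396.

198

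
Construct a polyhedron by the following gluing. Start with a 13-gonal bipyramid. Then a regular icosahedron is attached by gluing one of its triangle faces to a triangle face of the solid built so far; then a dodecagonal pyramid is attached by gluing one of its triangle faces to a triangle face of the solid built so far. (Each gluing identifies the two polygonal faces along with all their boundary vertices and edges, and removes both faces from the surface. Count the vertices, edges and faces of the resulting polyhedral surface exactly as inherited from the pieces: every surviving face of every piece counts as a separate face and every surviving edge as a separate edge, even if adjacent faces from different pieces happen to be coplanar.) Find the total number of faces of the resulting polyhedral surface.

A 13-gonal bipyramid: V=15, E=39, F=26.
Attach a regular icosahedron (V=12, E=30, F=20) along a 3-gon: merge 3 vertices and 3 edges, delete both glued faces → V=24, E=66, F=44.
Attach a dodecagonal pyramid (V=13, E=24, F=13) along a 3-gon: merge 3 vertices and 3 edges, delete both glued faces → V=34, E=87, F=55.
Check: V − E + F = 34 − 87 + 55 = 2.

55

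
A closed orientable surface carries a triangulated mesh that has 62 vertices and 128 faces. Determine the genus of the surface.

Every face is a triangle, so 2E = 3·128 = 384, giving E = 192.
χ = V − E + F = 62 − 192 + 128 = -2.
For a closed orientable surface χ = 2 − 2g, so g = (2 − (-2))/2 = 2.

2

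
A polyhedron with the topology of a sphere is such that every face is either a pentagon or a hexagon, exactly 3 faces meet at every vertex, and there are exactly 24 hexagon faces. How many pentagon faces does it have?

12

Let x be the number of pentagons; then F = 24 + x.
Edge–face incidences: 2E = 6·24 + 5·x = 144 + 5x.
Every vertex has degree 3, so 3V = 2E.
Euler: V − E + F = 2 ⇒ (2E)/3 − E + (24 + x) = 2.
Multiply by 6: 2·(2E) − 3·(2E) + 6·(24 + x) = 12, i.e. 144 + 6x − (144 + 5x) = 12.
Collecting terms: x = 12.
Then 2E = 144 + 5·12 = 204, so E = 102, V = 2E/3 = 68, F = 24 + 12 = 36.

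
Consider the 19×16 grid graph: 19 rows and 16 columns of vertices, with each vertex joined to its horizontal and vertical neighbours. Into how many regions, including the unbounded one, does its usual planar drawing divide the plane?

271

The grid has V = 19·16 = 304 vertices and E = 19·15 + 16·18 = 573 edges.
F = 2 − V + E = 2 − 304 + 573 = 271.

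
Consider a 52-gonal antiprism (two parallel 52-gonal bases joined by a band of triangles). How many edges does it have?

An antiprism on an n-gon has two n-gon caps and 2n triangles: V = 2·52 = 104, E = 4·52 = 208, F = 2·52 + 2 = 106.
Check: V − E + F = 104 − 208 + 106 = 2.

208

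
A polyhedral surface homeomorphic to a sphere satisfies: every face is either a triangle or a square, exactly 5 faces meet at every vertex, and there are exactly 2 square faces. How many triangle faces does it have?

Let x be the number of triangles; then F = 2 + x.
Edge–face incidences: 2E = 4·2 + 3·x = 8 + 3x.
Every vertex has degree 5, so 5V = 2E.
Euler: V − E + F = 2 ⇒ (2E)/5 − E + (2 + x) = 2.
Multiply by 10: 2·(2E) − 5·(2E) + 10·(2 + x) = 20, i.e. 20 + 10x − 3·(8 + 3x) = 20.
Collecting terms: x − 4 = 20, so x = 24.
Then 2E = 8 + 3·24 = 80, so E = 40, V = 2E/5 = 16, F = 2 + 24 = 26.

24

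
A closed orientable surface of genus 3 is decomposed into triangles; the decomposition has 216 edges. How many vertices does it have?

68

χ = 2 − 2·3 = -4, and every face is a triangle so 3F = 2E.
F = 2E/3 = 144. Then V = -4 + E − F = -4 + 216 − 144 = 68.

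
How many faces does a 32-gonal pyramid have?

A pyramid on an n-gon base has one n-gon and n triangles: V = 32 + 1 = 33, E = 2·32 = 64, F = 32 + 1 = 33.

33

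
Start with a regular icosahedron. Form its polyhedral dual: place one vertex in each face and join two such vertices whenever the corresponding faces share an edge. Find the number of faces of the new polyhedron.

12

The base solid has V = 12, E = 30, F = 20.
The dual swaps V and F and preserves E: V′ = F = 20, E′ = E = 30, F′ = V = 12.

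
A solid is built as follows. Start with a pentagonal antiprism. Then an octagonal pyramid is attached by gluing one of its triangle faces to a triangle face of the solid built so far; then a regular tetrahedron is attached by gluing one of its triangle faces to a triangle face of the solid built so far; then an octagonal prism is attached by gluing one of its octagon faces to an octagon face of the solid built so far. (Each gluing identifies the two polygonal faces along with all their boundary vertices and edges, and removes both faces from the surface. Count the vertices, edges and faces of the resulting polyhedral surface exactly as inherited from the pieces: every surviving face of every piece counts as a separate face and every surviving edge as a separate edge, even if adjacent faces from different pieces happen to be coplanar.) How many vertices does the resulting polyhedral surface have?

A pentagonal antiprism: V=10, E=20, F=12.
Attach an octagonal pyramid (V=9, E=16, F=9) along a 3-gon: merge 3 vertices and 3 edges, delete both glued faces → V=16, E=33, F=19.
Attach a regular tetrahedron (V=4, E=6, F=4) along a 3-gon: merge 3 vertices and 3 edges, delete both glued faces → V=17, E=36, F=21.
Attach an octagonal prism (V=16, E=24, F=10) along an 8-gon: merge 8 vertices and 8 edges, delete both glued faces → V=25, E=52, F=29.
Check: V − E + F = 25 − 52 + 29 = 2.

25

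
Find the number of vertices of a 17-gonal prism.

A prism on an n-gon has two n-gon bases and n rectangular sides: V = 2·17 = 34, E = 3·17 = 51, F = 17 + 2 = 19.

34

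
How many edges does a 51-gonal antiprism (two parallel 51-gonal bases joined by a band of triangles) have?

204

An antiprism on an n-gon has two n-gon caps and 2n triangles: V = 2·51 = 102, E = 4·51 = 204, F = 2·51 + 2 = 104.
Check: V − E + F = 102 − 204 + 104 = 2.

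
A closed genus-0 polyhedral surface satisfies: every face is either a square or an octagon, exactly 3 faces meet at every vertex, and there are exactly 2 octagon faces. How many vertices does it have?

16

Let x be the number of squares; then F = 2 + x.
Edge–face incidences: 2E = 8·2 + 4·x = 16 + 4x.
Every vertex has degree 3, so 3V = 2E.
Euler: V − E + F = 2 ⇒ (2E)/3 − E + (2 + x) = 2.
Multiply by 6: 2·(2E) − 3·(2E) + 6·(2 + x) = 12, i.e. 12 + 6x − (16 + 4x) = 12.
Collecting terms: 2x − 4 = 12, so 2x = 16, so x = 8.
Then 2E = 16 + 4·8 = 48, so E = 24, V = 2E/3 = 16, F = 2 + 8 = 10.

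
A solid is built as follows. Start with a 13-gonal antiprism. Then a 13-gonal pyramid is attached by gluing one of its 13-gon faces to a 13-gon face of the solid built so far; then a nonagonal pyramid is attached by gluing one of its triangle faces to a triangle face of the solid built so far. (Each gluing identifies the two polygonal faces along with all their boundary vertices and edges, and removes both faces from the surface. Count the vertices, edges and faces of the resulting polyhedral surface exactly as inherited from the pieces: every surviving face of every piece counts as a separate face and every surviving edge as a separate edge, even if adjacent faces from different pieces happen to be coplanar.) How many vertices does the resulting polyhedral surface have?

A 13-gonal antiprism: V=26, E=52, F=28.
Attach a 13-gonal pyramid (V=14, E=26, F=14) along a 13-gon: merge 13 vertices and 13 edges, delete both glued faces → V=27, E=65, F=40.
Attach a nonagonal pyramid (V=10, E=18, F=10) along a 3-gon: merge 3 vertices and 3 edges, delete both glued faces → V=34, E=80, F=48.
Check: V − E + F = 34 − 80 + 48 = 2.

34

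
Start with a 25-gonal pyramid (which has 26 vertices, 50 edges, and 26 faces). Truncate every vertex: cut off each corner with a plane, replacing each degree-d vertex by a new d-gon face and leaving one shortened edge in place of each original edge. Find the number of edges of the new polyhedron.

Truncation replaces each original edge-end by a new vertex, so V′ = 2E = 100.
Each original edge survives, and each old vertex of degree d contributes d new edges; summing degrees gives Σd = 2E, so E′ = E + 2E = 3E = 150.
Each original face survives and each original vertex becomes one new face: F′ = F + V = 52.

150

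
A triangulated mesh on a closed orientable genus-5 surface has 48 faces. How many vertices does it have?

χ = 2 − 2·5 = -8, and every face is a triangle so 3F = 2E.
E = 3·48/2 = 72. Then V = -8 + E − F = -8 + 72 − 48 = 16.

16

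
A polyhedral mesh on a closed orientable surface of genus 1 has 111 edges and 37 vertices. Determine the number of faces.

For a closed orientable surface of genus 1, χ = 2 − 2·1 = 0.
F = 0 − V + E = 0 − 37 + 111 = 74.

74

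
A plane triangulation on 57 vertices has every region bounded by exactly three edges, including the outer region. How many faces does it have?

110

In a plane triangulation 3F = 2E and V − E + F = 2, so F = 2V − 4 = 2·57 − 4 = 110.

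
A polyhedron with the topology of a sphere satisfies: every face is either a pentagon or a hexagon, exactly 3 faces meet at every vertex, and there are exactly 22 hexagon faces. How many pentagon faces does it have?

12

Let x be the number of pentagons; then F = 22 + x.
Edge–face incidences: 2E = 6·22 + 5·x = 132 + 5x.
Every vertex has degree 3, so 3V = 2E.
Euler: V − E + F = 2 ⇒ (2E)/3 − E + (22 + x) = 2.
Multiply by 6: 2·(2E) − 3·(2E) + 6·(22 + x) = 12, i.e. 132 + 6x − (132 + 5x) = 12.
Collecting terms: x = 12.
Then 2E = 132 + 5·12 = 192, so E = 96, V = 2E/3 = 64, F = 22 + 12 = 34.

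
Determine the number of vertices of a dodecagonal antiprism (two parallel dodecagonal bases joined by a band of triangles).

24

An antiprism on an n-gon has two n-gon caps and 2n triangles: V = 2·12 = 24, E = 4·12 = 48, F = 2·12 + 2 = 26.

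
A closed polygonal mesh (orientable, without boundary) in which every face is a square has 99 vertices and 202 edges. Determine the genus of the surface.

Every face is a square and each edge borders two faces, so 4F = 2·202, giving F = 101.
χ = V − E + F = 99 − 202 + 101 = -2.
For a closed orientable surface χ = 2 − 2g, so g = (2 − (-2))/2 = 2.

2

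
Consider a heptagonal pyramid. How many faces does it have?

A pyramid on an n-gon base has one n-gon and n triangles: V = 7 + 1 = 8, E = 2·7 = 14, F = 7 + 1 = 8.

8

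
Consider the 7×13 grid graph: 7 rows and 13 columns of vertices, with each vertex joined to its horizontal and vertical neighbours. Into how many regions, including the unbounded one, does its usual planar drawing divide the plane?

The grid has V = 7·13 = 91 vertices and E = 7·12 + 13·6 = 162 edges.
F = 2 − V + E = 2 − 91 + 162 = 73.

73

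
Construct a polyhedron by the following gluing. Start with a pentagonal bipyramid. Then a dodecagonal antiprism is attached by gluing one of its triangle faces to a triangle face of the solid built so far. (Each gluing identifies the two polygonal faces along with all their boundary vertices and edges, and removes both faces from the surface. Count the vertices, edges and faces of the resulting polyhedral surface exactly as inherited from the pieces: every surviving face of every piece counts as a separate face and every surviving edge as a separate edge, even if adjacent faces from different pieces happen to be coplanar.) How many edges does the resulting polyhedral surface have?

A pentagonal bipyramid: V=7, E=15, F=10.
Attach a dodecagonal antiprism (V=24, E=48, F=26) along a 3-gon: merge 3 vertices and 3 edges, delete both glued faces → V=28, E=60, F=34.
Check: V − E + F = 28 − 60 + 34 = 2.

60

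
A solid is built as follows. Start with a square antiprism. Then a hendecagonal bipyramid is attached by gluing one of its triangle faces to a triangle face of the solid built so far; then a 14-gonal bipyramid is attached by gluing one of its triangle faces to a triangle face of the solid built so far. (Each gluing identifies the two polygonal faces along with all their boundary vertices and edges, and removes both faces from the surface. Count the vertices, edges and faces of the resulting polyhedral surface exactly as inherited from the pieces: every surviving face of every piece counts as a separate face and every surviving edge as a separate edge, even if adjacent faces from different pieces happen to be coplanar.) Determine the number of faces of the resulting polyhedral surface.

56

A square antiprism: V=8, E=16, F=10.
Attach a hendecagonal bipyramid (V=13, E=33, F=22) along a 3-gon: merge 3 vertices and 3 edges, delete both glued faces → V=18, E=46, F=30.
Attach a 14-gonal bipyramid (V=16, E=42, F=28) along a 3-gon: merge 3 vertices and 3 edges, delete both glued faces → V=31, E=85, F=56.
Check: V − E + F = 31 − 85 + 56 = 2.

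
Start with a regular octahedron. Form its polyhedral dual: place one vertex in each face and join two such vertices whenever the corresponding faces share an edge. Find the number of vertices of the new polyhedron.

The base solid has V = 6, E = 12, F = 8.
The dual swaps V and F and preserves E: V′ = F = 8, E′ = E = 12, F′ = V = 6.

8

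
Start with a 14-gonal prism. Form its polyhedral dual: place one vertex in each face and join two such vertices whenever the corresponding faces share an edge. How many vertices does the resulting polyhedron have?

16

The base solid has V = 28, E = 42, F = 16.
The dual swaps V and F and preserves E: V′ = F = 16, E′ = E = 42, F′ = V = 28.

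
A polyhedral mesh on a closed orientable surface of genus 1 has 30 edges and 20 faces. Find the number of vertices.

For a closed orientable surface of genus 1, χ = 2 − 2·1 = 0.
V = 0 + E − F = 0 + 30 − 20 = 10.

10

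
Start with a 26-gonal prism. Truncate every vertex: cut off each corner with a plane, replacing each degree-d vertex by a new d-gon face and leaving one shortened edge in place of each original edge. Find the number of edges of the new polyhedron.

The base solid has V = 52, E = 78, F = 28.
Truncation replaces each original edge-end by a new vertex, so V′ = 2E = 156.
Each original edge survives, and each old vertex of degree d contributes d new edges; summing degrees gives Σd = 2E, so E′ = E + 2E = 3E = 234.
Each original face survives and each original vertex becomes one new face: F′ = F + V = 80.

234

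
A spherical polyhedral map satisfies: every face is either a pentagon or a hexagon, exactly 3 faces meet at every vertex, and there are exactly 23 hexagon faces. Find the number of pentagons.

12

Let x be the number of pentagons; then F = 23 + x.
Edge–face incidences: 2E = 6·23 + 5·x = 138 + 5x.
Every vertex has degree 3, so 3V = 2E.
Euler: V − E + F = 2 ⇒ (2E)/3 − E + (23 + x) = 2.
Multiply by 6: 2·(2E) − 3·(2E) + 6·(23 + x) = 12, i.e. 138 + 6x − (138 + 5x) = 12.
Collecting terms: x = 12.
Then 2E = 138 + 5·12 = 198, so E = 99, V = 2E/3 = 66, F = 23 + 12 = 35.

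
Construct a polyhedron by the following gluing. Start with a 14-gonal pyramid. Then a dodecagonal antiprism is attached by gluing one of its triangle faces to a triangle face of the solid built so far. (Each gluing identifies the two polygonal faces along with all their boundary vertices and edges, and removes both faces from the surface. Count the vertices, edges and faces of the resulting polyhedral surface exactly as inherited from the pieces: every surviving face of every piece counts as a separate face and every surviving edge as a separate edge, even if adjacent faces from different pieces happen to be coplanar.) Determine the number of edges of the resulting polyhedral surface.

A 14-gonal pyramid: V=15, E=28, F=15.
Attach a dodecagonal antiprism (V=24, E=48, F=26) along a 3-gon: merge 3 vertices and 3 edges, delete both glued faces → V=36, E=73, F=39.
Check: V − E + F = 36 − 73 + 39 = 2.

73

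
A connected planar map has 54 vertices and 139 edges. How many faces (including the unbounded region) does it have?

Euler's formula for a connected plane graph: V − E + F = 2, so F = 2 − 54 + 139 = 87.

87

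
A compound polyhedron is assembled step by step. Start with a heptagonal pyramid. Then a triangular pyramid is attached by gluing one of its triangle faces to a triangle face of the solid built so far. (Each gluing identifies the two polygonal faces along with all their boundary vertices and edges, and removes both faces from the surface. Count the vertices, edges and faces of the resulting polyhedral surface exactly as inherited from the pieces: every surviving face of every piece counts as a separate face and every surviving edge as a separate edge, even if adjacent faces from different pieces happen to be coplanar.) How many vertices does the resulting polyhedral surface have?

9

A heptagonal pyramid: V=8, E=14, F=8.
Attach a triangular pyramid (V=4, E=6, F=4) along a 3-gon: merge 3 vertices and 3 edges, delete both glued faces → V=9, E=17, F=10.
Check: V − E + F = 9 − 17 + 10 = 2.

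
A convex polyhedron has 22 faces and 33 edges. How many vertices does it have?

13

Here V − E + F = 2.
V = 2 + E − F = 2 + 33 − 22 = 13.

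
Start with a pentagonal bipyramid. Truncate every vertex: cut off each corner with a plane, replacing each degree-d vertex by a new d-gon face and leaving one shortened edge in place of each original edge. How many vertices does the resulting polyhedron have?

The base solid has V = 7, E = 15, F = 10.
Truncation replaces each original edge-end by a new vertex, so V′ = 2E = 30.
Each original edge survives, and each old vertex of degree d contributes d new edges; summing degrees gives Σd = 2E, so E′ = E + 2E = 3E = 45.
Each original face survives and each original vertex becomes one new face: F′ = F + V = 17.

30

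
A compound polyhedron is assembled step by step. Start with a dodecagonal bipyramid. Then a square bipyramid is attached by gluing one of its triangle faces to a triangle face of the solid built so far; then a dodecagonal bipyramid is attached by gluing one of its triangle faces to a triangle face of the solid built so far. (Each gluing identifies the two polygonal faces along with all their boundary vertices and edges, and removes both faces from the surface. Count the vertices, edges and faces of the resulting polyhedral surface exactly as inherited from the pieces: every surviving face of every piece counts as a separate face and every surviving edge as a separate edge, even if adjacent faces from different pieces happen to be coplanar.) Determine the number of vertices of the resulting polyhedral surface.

28

A dodecagonal bipyramid: V=14, E=36, F=24.
Attach a square bipyramid (V=6, E=12, F=8) along a 3-gon: merge 3 vertices and 3 edges, delete both glued faces → V=17, E=45, F=30.
Attach a dodecagonal bipyramid (V=14, E=36, F=24) along a 3-gon: merge 3 vertices and 3 edges, delete both glued faces → V=28, E=78, F=52.
Check: V − E + F = 28 − 78 + 52 = 2.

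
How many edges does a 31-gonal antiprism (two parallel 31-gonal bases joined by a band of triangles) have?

124

An antiprism on an n-gon has two n-gon caps and 2n triangles: V = 2·31 = 62, E = 4·31 = 124, F = 2·31 + 2 = 64.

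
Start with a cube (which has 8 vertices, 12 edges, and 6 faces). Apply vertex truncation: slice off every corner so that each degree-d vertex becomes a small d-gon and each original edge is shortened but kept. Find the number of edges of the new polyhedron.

36

Truncation replaces each original edge-end by a new vertex, so V′ = 2E = 24.
Each original edge survives, and each old vertex of degree d contributes d new edges; summing degrees gives Σd = 2E, so E′ = E + 2E = 3E = 36.
Each original face survives and each original vertex becomes one new face: F′ = F + V = 14.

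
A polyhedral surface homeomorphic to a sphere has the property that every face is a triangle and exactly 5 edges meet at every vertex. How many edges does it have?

Each face has 3 edges and each edge borders two faces, so 2E = 3F.
Each vertex has degree 5, so 5V = 2E and hence V = 3F/5.
Euler: V − E + F = 2 ⇒ (3F/5) − (3F/2) + F = 2.
Multiply by 10: (6 − 15 + 10)F = 20, i.e. 1F = 20.
So F = 20, E = 3·20/2 = 30, V = 3·20/5 = 12.

30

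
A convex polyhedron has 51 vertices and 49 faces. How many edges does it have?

Here V − E + F = 2.
E = V + F − (2) = 51 + 49 − (2) = 98.

98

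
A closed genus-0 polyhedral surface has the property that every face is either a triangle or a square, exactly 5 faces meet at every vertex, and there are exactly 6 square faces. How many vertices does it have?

24

Let x be the number of triangles; then F = 6 + x.
Edge–face incidences: 2E = 4·6 + 3·x = 24 + 3x.
Every vertex has degree 5, so 5V = 2E.
Euler: V − E + F = 2 ⇒ (2E)/5 − E + (6 + x) = 2.
Multiply by 10: 2·(2E) − 5·(2E) + 10·(6 + x) = 20, i.e. 60 + 10x − 3·(24 + 3x) = 20.
Collecting terms: x − 12 = 20, so x = 32.
Then 2E = 24 + 3·32 = 120, so E = 60, V = 2E/5 = 24, F = 6 + 32 = 38.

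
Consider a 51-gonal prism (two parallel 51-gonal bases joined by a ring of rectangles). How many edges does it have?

A prism on an n-gon has two n-gon bases and n rectangular sides: V = 2·51 = 102, E = 3·51 = 153, F = 51 + 2 = 53.
Check: V − E + F = 102 − 153 + 53 = 2.

153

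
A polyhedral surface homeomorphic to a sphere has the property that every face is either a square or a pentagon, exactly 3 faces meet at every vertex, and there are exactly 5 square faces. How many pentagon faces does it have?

Let x be the number of pentagons; then F = 5 + x.
Edge–face incidences: 2E = 4·5 + 5·x = 20 + 5x.
Every vertex has degree 3, so 3V = 2E.
Euler: V − E + F = 2 ⇒ (2E)/3 − E + (5 + x) = 2.
Multiply by 6: 2·(2E) − 3·(2E) + 6·(5 + x) = 12, i.e. 30 + 6x − (20 + 5x) = 12.
Collecting terms: x + 10 = 12, so x = 2.
Then 2E = 20 + 5·2 = 30, so E = 15, V = 2E/3 = 10, F = 5 + 2 = 7.

2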